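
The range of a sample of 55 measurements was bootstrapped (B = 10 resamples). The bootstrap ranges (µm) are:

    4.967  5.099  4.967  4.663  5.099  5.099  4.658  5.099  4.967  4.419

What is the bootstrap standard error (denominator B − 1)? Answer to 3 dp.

SE* = 0.240

Bootstrap SE is the standard deviation of the 10 replicate ranges.
Mean of replicates: (4.967 + 5.099 + 4.967 + 4.663 + 5.099 + 5.099 + 4.658 + 5.099 + 4.967 + 4.419) / 10 = 49.0370 / 10 = 4.9037
Sum of squared deviations: (+0.0633)² + (+0.1953)² + (+0.0633)² + (−0.2407)² + (+0.1953)² + (+0.1953)² + (−0.2457)² + (+0.1953)² + (+0.0633)² + (−0.4847)² = 0.5178
Variance = 0.5178 / 9 = 0.0575
SE* = √0.0575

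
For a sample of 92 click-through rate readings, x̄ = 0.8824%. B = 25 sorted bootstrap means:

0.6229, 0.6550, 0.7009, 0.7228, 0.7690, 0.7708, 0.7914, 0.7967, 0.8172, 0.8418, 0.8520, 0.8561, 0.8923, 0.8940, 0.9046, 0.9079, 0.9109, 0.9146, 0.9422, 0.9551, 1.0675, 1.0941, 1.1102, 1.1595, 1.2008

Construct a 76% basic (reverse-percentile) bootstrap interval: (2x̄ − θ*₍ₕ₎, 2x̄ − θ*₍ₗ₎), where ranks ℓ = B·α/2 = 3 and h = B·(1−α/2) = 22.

Percentile endpoints at ranks 3 and 22: θ*₍3₎ = 0.7009, θ*₍22₎ = 1.0941.
Basic interval reflects these around x̄:
  lower = 2 × 0.8824 − 1.0941 = 0.6707
  upper = 2 × 0.8824 − 0.7009 = 1.0639

(0.6707, 1.0639)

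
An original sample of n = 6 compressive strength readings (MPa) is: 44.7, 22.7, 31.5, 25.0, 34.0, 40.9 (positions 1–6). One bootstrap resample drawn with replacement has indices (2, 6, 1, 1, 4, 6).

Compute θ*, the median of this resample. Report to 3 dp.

Resample values: 22.7, 40.9, 44.7, 44.7, 25.0, 40.9.
Sorted: 22.7, 25.0, 40.9, 40.9, 44.7, 44.7
Median = average of the two middle values = 40.900

θ* = 40.900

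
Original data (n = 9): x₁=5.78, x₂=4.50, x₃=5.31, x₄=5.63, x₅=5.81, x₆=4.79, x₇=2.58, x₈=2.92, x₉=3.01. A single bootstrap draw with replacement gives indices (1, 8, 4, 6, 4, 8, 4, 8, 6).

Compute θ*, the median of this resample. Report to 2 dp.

θ* = 4.79

Resample values: 5.78, 2.92, 5.63, 4.79, 5.63, 2.92, 5.63, 2.92, 4.79.
Sorted: 2.92, 2.92, 2.92, 4.79, 4.79, 5.63, 5.63, 5.63, 5.78
Median = middle value = 4.79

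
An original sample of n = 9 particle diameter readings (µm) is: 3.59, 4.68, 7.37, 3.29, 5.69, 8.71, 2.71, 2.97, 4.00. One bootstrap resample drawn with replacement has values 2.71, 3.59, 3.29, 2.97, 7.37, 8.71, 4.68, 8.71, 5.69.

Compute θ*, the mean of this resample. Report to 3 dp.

Mean = (2.71 + 3.59 + 3.29 + 2.97 + 7.37 + 8.71 + 4.68 + 8.71 + 5.69) / 9 = 47.720 / 9 = 5.302

θ* = 5.302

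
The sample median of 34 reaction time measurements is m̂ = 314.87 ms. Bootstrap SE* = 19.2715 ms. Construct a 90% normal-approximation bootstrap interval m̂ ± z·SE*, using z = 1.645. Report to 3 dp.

Margin = 1.645 × 19.2715 = 31.7016
Interval: 314.87 ± 31.7016

(283.168, 346.572)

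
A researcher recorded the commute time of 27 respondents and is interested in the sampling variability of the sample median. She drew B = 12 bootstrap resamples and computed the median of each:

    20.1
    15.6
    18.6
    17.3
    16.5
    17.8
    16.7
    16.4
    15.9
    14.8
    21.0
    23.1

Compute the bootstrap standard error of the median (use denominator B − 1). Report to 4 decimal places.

SE* = 2.4646

Bootstrap SE is the standard deviation of the 12 replicate medians.
Mean of replicates: (20.1 + 15.6 + 18.6 + 17.3 + 16.5 + 17.8 + 16.7 + 16.4 + 15.9 + 14.8 + 21.0 + 23.1) / 12 = 213.80000 / 12 = 17.81667
Sum of squared deviations: (+2.28333)² + (−2.21667)² + (+0.78333)² + (−0.51667)² + (−1.31667)² + (−0.01667)² + (−1.11667)² + (−1.41667)² + (−1.91667)² + (−3.01667)² + (+3.18333)² + (+5.28333)² = 66.81667
Variance = 66.81667 / 11 = 6.07424
SE* = √6.07424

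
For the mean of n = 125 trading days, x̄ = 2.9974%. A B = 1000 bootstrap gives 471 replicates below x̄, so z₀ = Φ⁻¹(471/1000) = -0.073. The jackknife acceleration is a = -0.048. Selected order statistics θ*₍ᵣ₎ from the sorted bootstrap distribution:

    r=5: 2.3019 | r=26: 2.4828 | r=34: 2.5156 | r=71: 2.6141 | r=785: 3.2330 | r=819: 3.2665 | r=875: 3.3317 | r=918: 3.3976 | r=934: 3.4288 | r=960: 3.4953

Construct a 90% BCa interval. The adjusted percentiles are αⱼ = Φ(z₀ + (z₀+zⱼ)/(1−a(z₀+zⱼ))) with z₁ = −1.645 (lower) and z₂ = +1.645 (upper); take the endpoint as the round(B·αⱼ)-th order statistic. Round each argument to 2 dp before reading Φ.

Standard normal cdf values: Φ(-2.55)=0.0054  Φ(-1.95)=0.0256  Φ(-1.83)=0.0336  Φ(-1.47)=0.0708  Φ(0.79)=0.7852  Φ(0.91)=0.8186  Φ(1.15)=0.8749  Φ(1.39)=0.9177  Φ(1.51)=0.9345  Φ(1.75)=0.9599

(2.4828, 3.3976)

Lower: z₀ + z₁ = -0.073 + (-1.645) = -1.718; 1 − a(z₀+z₁) = 1 − (-0.048)(-1.718) = 0.9175; argument = -0.073 + (-1.718)/0.9175 = -1.9454 → -1.95.
α₁ = Φ(-1.95) = 0.0256; rank = round(1000 × 0.0256) = 26; θ*₍26₎ = 2.4828.
Upper: z₀ + z₂ = 1.572; 1 − a(z₀+z₂) = 1.0755; argument = 1.3887 → 1.39; α₂ = 0.9177; rank = 918; θ*₍918₎ = 3.3976.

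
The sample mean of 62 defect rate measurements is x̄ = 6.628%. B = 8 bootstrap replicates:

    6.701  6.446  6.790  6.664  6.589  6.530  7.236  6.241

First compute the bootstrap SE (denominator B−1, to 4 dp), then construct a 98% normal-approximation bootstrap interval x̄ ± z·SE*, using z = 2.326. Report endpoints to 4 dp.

(5.9511, 7.3049)

Mean of replicates = 6.6496; sum of squared deviations = 0.5928; SE* = √(0.5928/7) = 0.2910
Margin = 2.326 × 0.2910 = 0.67687
Interval: 6.628 ± 0.67687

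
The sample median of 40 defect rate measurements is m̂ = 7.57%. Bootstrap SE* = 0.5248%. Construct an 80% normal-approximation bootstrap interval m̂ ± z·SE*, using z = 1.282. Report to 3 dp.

(6.897, 8.243)

Margin = 1.282 × 0.5248 = 0.6728
Interval: 7.57 ± 0.6728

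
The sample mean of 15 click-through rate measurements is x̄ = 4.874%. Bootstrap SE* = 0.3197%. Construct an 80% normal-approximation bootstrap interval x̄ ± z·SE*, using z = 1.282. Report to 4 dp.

(4.4641, 5.2839)

Margin = 1.282 × 0.3197 = 0.40986
Interval: 4.874 ± 0.40986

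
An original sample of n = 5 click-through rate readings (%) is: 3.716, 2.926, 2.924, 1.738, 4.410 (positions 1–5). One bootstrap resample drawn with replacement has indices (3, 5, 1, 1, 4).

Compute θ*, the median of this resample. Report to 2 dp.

Resample values: 2.924, 4.410, 3.716, 3.716, 1.738.
Sorted: 1.738, 2.924, 3.716, 3.716, 4.410
Median = middle value = 3.72

θ* = 3.72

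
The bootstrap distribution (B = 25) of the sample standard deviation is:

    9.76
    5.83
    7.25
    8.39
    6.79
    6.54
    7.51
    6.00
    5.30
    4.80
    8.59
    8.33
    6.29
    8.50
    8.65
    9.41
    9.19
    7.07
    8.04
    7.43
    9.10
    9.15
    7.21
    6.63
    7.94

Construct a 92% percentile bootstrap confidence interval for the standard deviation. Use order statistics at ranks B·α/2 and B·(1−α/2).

Sorted replicates: 4.80, 5.30, 5.83, 6.00, 6.29, 6.54, 6.63, 6.79, 7.07, 7.21, 7.25, 7.43, 7.51, 7.94, 8.04, 8.33, 8.39, 8.50, 8.59, 8.65, 9.10, 9.15, 9.19, 9.41, 9.76
α = 0.08; lower rank = 25 × 0.040 = 1; upper rank = 25 × 0.960 = 24.
The 1st smallest replicate is 4.80; the 24th is 9.41.

(4.80, 9.41)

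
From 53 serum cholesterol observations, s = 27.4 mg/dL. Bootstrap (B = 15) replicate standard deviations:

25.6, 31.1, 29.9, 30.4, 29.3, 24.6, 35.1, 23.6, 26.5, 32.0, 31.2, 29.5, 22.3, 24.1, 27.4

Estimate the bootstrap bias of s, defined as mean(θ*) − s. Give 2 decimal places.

mean(θ*) = (25.6 + 31.1 + 29.9 + 30.4 + 29.3 + 24.6 + 35.1 + 23.6 + 26.5 + 32.0 + 31.2 + 29.5 + 22.3 + 24.1 + 27.4) / 15 = 28.173
bias = 28.173 − 27.4

bias = +0.77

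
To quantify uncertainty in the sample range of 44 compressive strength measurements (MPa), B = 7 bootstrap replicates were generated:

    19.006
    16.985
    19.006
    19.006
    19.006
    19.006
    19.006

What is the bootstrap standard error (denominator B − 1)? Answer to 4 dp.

SE* = 0.7639

Bootstrap SE is the standard deviation of the 7 replicate ranges.
Mean of replicates: (19.006 + 16.985 + 19.006 + 19.006 + 19.006 + 19.006 + 19.006) / 7 = 131.02100 / 7 = 18.71729
Sum of squared deviations: (+0.28871)² + (−1.73229)² + (+0.28871)² + (+0.28871)² + (+0.28871)² + (+0.28871)² + (+0.28871)² = 3.50095
Variance = 3.50095 / 6 = 0.58349
SE* = √0.58349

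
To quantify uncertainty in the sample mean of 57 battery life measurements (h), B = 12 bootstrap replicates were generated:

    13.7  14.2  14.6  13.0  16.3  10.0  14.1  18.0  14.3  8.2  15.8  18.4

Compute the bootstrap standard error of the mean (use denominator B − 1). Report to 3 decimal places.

Bootstrap SE is the standard deviation of the 12 replicate means.
Mean of replicates: (13.7 + 14.2 + 14.6 + 13.0 + 16.3 + 10.0 + 14.1 + 18.0 + 14.3 + 8.2 + 15.8 + 18.4) / 12 = 170.6000 / 12 = 14.2167
Sum of squared deviations: (−0.5167)² + (−0.0167)² + (+0.3833)² + (−1.2167)² + (+2.0833)² + (−4.2167)² + (−0.1167)² + (+3.7833)² + (+0.0833)² + (−6.0167)² + (+1.5833)² + (+4.1833)² = 94.5567
Variance = 94.5567 / 11 = 8.5961
SE* = √8.5961

SE* = 2.932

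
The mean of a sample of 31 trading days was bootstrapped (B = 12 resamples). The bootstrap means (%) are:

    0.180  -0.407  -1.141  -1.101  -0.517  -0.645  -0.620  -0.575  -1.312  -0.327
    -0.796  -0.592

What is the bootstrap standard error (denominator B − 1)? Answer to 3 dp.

Bootstrap SE is the standard deviation of the 12 replicate means.
Mean of replicates: (0.180 + (-0.407) + (-1.141) + (-1.101) + (-0.517) + (-0.645) + (-0.620) + (-0.575) + (-1.312) + (-0.327) + (-0.796) + (-0.592)) / 12 = -7.8530 / 12 = -0.6544
Sum of squared deviations: (+0.8344)² + (+0.2474)² + (−0.4866)² + (−0.4466)² + (+0.1374)² + (+0.0094)² + (+0.0344)² + (+0.0794)² + (−0.6576)² + (+0.3274)² + (−0.1416)² + (+0.0624)² = 1.7837
Variance = 1.7837 / 11 = 0.1622
SE* = √0.1622

SE* = 0.403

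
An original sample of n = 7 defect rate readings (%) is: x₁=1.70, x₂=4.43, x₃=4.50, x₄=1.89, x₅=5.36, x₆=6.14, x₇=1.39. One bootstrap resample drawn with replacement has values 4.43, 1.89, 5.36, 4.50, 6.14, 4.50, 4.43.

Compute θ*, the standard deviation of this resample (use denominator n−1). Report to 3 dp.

Mean = 4.4643; sum of squared deviations = 10.2422
s² = 10.2422 / 6 = 1.7070
s = √1.7070 = 1.307

θ* = 1.307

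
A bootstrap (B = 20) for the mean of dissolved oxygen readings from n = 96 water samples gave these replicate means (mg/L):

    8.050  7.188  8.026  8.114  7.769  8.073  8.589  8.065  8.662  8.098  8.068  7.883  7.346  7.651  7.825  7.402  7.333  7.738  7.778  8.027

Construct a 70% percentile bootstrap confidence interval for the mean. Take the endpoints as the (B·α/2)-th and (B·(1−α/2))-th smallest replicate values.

Sorted replicates: 7.188, 7.333, 7.346, 7.402, 7.651, 7.738, 7.769, 7.778, 7.825, 7.883, 8.026, 8.027, 8.050, 8.065, 8.068, 8.073, 8.098, 8.114, 8.589, 8.662
α = 0.30; lower rank = 20 × 0.150 = 3; upper rank = 20 × 0.850 = 17.
The 3rd smallest replicate is 7.346; the 17th is 8.098.

(7.346, 8.098)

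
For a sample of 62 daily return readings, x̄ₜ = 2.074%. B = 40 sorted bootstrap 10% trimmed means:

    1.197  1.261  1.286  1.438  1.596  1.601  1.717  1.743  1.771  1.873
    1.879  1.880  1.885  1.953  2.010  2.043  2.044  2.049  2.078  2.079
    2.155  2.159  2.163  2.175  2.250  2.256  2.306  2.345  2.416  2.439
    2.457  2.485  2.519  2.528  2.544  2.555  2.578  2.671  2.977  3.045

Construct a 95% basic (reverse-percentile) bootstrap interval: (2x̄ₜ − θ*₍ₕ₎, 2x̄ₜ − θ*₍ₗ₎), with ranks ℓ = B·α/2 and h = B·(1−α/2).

Percentile endpoints at ranks 1 and 39: θ*₍1₎ = 1.197, θ*₍39₎ = 2.977.
Basic interval reflects these around x̄ₜ:
  lower = 2 × 2.074 − 2.977 = 1.171
  upper = 2 × 2.074 − 1.197 = 2.951

(1.171, 2.951)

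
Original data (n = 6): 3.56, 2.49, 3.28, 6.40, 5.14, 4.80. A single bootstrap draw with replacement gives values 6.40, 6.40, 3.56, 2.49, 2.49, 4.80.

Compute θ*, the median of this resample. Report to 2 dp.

Sorted: 2.49, 2.49, 3.56, 4.80, 6.40, 6.40
Median = average of the two middle values = 4.18

θ* = 4.18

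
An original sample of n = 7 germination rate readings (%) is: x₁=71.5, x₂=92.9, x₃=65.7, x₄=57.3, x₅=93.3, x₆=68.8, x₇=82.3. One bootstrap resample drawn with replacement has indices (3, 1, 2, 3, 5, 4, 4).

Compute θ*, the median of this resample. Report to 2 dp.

Resample values: 65.7, 71.5, 92.9, 65.7, 93.3, 57.3, 57.3.
Sorted: 57.3, 57.3, 65.7, 65.7, 71.5, 92.9, 93.3
Median = middle value = 65.70

θ* = 65.70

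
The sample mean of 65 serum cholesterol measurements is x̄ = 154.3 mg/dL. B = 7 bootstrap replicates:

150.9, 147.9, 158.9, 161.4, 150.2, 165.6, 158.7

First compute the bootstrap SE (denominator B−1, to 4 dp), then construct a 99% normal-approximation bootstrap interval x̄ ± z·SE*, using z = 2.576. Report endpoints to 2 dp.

(137.28, 171.32)

Mean of replicates = 156.2286; sum of squared deviations = 261.9143; SE* = √(261.9143/6) = 6.6070
Margin = 2.576 × 6.6070 = 17.020
Interval: 154.3 ± 17.020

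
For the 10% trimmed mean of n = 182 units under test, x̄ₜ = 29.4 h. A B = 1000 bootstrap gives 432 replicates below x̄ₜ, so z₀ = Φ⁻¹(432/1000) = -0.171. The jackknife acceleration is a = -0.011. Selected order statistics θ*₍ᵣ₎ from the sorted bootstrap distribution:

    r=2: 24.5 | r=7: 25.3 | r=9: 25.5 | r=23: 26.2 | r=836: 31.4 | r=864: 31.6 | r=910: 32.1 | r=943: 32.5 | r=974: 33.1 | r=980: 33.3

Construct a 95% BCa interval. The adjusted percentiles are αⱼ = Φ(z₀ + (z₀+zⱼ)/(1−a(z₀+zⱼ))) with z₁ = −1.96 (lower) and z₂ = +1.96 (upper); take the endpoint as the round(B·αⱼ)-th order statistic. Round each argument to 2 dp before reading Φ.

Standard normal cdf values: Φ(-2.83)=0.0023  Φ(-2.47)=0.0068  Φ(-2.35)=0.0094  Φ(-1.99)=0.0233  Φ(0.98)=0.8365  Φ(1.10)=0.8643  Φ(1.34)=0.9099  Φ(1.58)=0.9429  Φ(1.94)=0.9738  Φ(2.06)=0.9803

(25.5, 32.5)

Lower: z₀ + z₁ = -0.171 + (-1.960) = -2.131; 1 − a(z₀+z₁) = 1 − (-0.011)(-2.131) = 0.9766; argument = -0.171 + (-2.131)/0.9766 = -2.3532 → -2.35.
α₁ = Φ(-2.35) = 0.0094; rank = round(1000 × 0.0094) = 9; θ*₍9₎ = 25.5.
Upper: z₀ + z₂ = 1.789; 1 − a(z₀+z₂) = 1.0197; argument = 1.5835 → 1.58; α₂ = 0.9429; rank = 943; θ*₍943₎ = 32.5.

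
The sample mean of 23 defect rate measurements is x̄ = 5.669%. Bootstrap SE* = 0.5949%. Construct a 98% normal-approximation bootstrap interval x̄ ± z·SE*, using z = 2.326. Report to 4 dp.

(4.2853, 7.0527)

Margin = 2.326 × 0.5949 = 1.38374
Interval: 5.669 ± 1.38374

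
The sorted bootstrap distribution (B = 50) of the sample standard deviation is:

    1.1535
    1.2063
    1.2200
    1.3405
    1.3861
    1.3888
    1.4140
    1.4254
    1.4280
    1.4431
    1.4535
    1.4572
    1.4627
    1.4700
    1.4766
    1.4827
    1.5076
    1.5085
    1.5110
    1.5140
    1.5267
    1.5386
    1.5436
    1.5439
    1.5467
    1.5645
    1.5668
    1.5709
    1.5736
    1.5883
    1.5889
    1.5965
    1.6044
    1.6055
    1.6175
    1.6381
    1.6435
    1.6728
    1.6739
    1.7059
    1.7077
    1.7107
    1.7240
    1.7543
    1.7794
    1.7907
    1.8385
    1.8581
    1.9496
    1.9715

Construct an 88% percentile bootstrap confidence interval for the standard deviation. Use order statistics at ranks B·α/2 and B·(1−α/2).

α = 0.12; lower rank = 50 × 0.060 = 3; upper rank = 50 × 0.940 = 47.
The 3rd smallest replicate is 1.2200; the 47th is 1.8385.

(1.2200, 1.8385)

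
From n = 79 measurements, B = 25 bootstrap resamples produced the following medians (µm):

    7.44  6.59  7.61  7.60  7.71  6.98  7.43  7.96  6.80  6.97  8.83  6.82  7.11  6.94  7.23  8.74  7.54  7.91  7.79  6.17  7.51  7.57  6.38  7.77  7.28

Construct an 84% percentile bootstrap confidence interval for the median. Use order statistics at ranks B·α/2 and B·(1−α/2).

Sorted replicates: 6.17, 6.38, 6.59, 6.80, 6.82, 6.94, 6.97, 6.98, 7.11, 7.23, 7.28, 7.43, 7.44, 7.51, 7.54, 7.57, 7.60, 7.61, 7.71, 7.77, 7.79, 7.91, 7.96, 8.74, 8.83
α = 0.16; lower rank = 25 × 0.080 = 2; upper rank = 25 × 0.920 = 23.
The 2nd smallest replicate is 6.38; the 23rd is 7.96.

(6.38, 7.96)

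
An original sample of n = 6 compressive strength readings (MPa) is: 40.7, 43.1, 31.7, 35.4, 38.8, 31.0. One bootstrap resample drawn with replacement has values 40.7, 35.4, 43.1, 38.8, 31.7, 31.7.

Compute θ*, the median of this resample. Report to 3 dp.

Sorted: 31.7, 31.7, 35.4, 38.8, 40.7, 43.1
Median = average of the two middle values = 37.100

θ* = 37.100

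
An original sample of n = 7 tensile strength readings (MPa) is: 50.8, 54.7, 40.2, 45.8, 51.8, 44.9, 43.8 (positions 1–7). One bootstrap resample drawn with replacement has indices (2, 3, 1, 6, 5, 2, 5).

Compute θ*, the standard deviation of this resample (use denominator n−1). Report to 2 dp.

θ* = 5.37

Resample values: 54.7, 40.2, 50.8, 44.9, 51.8, 54.7, 51.8.
Mean = 49.8429; sum of squared deviations = 173.1771
s² = 173.1771 / 6 = 28.8629
s = √28.8629 = 5.37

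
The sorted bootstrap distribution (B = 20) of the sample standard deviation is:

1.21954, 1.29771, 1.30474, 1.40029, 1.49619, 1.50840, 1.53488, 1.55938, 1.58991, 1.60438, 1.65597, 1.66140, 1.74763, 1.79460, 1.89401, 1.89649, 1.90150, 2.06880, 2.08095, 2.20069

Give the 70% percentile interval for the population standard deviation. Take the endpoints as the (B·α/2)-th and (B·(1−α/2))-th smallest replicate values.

α = 0.30; lower rank = 20 × 0.150 = 3; upper rank = 20 × 0.850 = 17.
The 3rd smallest replicate is 1.30474; the 17th is 1.90150.

(1.30474, 1.90150)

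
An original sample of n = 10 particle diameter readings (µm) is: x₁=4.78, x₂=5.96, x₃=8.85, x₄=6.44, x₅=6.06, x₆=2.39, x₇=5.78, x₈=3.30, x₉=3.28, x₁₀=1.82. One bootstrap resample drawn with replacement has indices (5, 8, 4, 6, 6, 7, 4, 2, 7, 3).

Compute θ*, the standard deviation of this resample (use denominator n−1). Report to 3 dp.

θ* = 2.044

Resample values: 6.06, 3.30, 6.44, 2.39, 2.39, 5.78, 6.44, 5.96, 5.78, 8.85.
Mean = 5.3390; sum of squared deviations = 37.5967
s² = 37.5967 / 9 = 4.1774
s = √4.1774 = 2.044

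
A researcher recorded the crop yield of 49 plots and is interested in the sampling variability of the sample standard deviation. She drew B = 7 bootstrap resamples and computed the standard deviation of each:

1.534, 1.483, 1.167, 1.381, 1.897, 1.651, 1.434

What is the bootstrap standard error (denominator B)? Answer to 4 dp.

Bootstrap SE is the standard deviation of the 7 replicate standard deviations.
Mean of replicates: (1.534 + 1.483 + 1.167 + 1.381 + 1.897 + 1.651 + 1.434) / 7 = 10.54700 / 7 = 1.50671
Sum of squared deviations: (+0.02729)² + (−0.02371)² + (−0.33971)² + (−0.12571)² + (+0.39029)² + (+0.14429)² + (−0.07271)² = 0.31095
Variance = 0.31095 / 7 = 0.04442
SE* = √0.04442

SE* = 0.2108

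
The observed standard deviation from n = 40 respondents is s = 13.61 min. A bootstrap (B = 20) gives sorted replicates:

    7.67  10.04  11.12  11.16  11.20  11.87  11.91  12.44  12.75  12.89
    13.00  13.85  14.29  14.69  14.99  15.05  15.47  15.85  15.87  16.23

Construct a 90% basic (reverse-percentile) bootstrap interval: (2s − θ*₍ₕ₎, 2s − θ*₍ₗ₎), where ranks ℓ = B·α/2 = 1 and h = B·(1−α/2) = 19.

Percentile endpoints at ranks 1 and 19: θ*₍1₎ = 7.67, θ*₍19₎ = 15.87.
Basic interval reflects these around s:
  lower = 2 × 13.61 − 15.87 = 11.35
  upper = 2 × 13.61 − 7.67 = 19.55

(11.35, 19.55)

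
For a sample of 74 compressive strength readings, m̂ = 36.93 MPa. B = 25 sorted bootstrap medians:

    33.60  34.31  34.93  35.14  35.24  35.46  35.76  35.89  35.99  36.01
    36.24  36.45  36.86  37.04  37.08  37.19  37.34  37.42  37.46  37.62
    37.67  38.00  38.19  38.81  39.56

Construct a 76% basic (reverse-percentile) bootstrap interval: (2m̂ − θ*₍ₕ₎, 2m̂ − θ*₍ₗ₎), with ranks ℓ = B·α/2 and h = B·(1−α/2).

Percentile endpoints at ranks 3 and 22: θ*₍3₎ = 34.93, θ*₍22₎ = 38.00.
Basic interval reflects these around m̂:
  lower = 2 × 36.93 − 38.00 = 35.86
  upper = 2 × 36.93 − 34.93 = 38.93

(35.86, 38.93)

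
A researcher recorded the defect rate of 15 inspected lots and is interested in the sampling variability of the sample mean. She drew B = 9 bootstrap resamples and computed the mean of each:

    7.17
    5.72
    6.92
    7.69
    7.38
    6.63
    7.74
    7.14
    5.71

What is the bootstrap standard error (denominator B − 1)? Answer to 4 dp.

SE* = 0.7560

Bootstrap SE is the standard deviation of the 9 replicate means.
Mean of replicates: (7.17 + 5.72 + 6.92 + 7.69 + 7.38 + 6.63 + 7.74 + 7.14 + 5.71) / 9 = 62.10000 / 9 = 6.90000
Sum of squared deviations: (+0.27000)² + (−1.18000)² + (+0.02000)² + (+0.79000)² + (+0.48000)² + (−0.27000)² + (+0.84000)² + (+0.24000)² + (−1.19000)² = 4.57240
Variance = 4.57240 / 8 = 0.57155
SE* = √0.57155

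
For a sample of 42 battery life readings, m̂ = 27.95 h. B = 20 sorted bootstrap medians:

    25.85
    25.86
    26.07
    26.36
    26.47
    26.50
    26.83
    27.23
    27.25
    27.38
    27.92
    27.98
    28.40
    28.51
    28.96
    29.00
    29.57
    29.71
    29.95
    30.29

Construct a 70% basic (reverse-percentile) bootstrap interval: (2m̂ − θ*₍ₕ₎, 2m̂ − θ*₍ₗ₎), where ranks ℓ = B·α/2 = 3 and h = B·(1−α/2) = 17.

Percentile endpoints at ranks 3 and 17: θ*₍3₎ = 26.07, θ*₍17₎ = 29.57.
Basic interval reflects these around m̂:
  lower = 2 × 27.95 − 29.57 = 26.33
  upper = 2 × 27.95 − 26.07 = 29.83

(26.33, 29.83)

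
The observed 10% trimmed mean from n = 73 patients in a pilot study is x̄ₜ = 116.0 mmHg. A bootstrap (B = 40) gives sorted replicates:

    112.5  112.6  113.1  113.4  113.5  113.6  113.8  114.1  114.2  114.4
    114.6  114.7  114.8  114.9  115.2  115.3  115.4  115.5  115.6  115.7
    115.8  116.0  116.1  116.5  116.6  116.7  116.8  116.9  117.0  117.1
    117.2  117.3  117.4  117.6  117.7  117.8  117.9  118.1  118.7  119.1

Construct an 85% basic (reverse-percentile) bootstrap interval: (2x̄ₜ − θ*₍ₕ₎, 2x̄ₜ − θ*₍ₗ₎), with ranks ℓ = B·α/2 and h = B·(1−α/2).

Percentile endpoints at ranks 3 and 37: θ*₍3₎ = 113.1, θ*₍37₎ = 117.9.
Basic interval reflects these around x̄ₜ:
  lower = 2 × 116.0 − 117.9 = 114.1
  upper = 2 × 116.0 − 113.1 = 118.9

(114.1, 118.9)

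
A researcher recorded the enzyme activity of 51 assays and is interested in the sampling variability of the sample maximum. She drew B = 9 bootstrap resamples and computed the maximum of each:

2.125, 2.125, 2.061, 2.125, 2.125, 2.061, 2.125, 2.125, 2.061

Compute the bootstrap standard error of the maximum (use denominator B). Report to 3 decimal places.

Bootstrap SE is the standard deviation of the 9 replicate maximums.
Mean of replicates: (2.125 + 2.125 + 2.061 + 2.125 + 2.125 + 2.061 + 2.125 + 2.125 + 2.061) / 9 = 18.9330 / 9 = 2.1037
Sum of squared deviations: (+0.0213)² + (+0.0213)² + (−0.0427)² + (+0.0213)² + (+0.0213)² + (−0.0427)² + (+0.0213)² + (+0.0213)² + (−0.0427)² = 0.0082
Variance = 0.0082 / 9 = 0.0009
SE* = √0.0009

SE* = 0.030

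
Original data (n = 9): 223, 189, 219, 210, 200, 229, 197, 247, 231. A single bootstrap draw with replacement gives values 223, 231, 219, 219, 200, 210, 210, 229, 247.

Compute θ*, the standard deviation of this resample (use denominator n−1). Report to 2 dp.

Mean = 220.8889; sum of squared deviations = 1534.8889
s² = 1534.8889 / 8 = 191.8611
s = √191.8611 = 13.85

θ* = 13.85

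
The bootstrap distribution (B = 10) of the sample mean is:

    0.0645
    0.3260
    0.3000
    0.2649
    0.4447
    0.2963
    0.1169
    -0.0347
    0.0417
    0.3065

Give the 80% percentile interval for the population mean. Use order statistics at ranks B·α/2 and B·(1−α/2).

(-0.0347, 0.3260)

Sorted replicates: -0.0347, 0.0417, 0.0645, 0.1169, 0.2649, 0.2963, 0.3000, 0.3065, 0.3260, 0.4447
α = 0.20; lower rank = 10 × 0.100 = 1; upper rank = 10 × 0.900 = 9.
The 1st smallest replicate is -0.0347; the 9th is 0.3260.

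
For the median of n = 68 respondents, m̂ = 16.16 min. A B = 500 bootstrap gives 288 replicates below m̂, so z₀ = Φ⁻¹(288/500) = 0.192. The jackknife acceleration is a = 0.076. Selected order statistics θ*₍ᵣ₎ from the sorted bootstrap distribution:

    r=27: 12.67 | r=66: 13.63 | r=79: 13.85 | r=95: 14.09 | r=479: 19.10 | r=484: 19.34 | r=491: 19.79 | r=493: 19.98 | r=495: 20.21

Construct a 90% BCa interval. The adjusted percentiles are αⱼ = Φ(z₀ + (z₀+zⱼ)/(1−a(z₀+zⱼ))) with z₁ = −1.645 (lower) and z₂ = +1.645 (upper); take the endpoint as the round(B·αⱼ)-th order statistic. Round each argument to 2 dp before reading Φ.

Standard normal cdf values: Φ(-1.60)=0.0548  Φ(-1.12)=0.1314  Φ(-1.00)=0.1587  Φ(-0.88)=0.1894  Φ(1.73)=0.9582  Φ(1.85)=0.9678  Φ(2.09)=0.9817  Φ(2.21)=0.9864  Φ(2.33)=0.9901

Lower: z₀ + z₁ = 0.192 + (-1.645) = -1.453; 1 − a(z₀+z₁) = 1 − (0.076)(-1.453) = 1.1104; argument = 0.192 + (-1.453)/1.1104 = -1.1165 → -1.12.
α₁ = Φ(-1.12) = 0.1314; rank = round(500 × 0.1314) = 66; θ*₍66₎ = 13.63.
Upper: z₀ + z₂ = 1.837; 1 − a(z₀+z₂) = 0.8604; argument = 2.3271 → 2.33; α₂ = 0.9901; rank = 495; θ*₍495₎ = 20.21.

(13.63, 20.21)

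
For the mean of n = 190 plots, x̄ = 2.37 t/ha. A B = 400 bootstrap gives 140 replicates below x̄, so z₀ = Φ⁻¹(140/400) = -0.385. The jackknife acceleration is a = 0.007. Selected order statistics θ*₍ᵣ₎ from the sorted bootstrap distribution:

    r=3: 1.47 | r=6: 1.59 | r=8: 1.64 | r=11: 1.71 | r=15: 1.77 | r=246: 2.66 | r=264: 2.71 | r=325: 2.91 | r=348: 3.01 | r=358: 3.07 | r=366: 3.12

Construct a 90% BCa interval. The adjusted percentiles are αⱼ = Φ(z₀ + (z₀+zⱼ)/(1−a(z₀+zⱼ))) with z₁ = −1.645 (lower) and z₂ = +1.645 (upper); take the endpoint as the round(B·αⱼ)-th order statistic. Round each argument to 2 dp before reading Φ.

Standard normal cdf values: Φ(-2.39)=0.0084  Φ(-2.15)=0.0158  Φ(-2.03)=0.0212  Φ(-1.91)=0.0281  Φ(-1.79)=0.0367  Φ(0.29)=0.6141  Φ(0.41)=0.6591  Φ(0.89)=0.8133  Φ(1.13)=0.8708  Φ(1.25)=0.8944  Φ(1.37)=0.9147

Lower: z₀ + z₁ = -0.385 + (-1.645) = -2.030; 1 − a(z₀+z₁) = 1 − (0.007)(-2.030) = 1.0142; argument = -0.385 + (-2.030)/1.0142 = -2.3866 → -2.39.
α₁ = Φ(-2.39) = 0.0084; rank = round(400 × 0.0084) = 3; θ*₍3₎ = 1.47.
Upper: z₀ + z₂ = 1.260; 1 − a(z₀+z₂) = 0.9912; argument = 0.8862 → 0.89; α₂ = 0.8133; rank = 325; θ*₍325₎ = 2.91.

(1.47, 2.91)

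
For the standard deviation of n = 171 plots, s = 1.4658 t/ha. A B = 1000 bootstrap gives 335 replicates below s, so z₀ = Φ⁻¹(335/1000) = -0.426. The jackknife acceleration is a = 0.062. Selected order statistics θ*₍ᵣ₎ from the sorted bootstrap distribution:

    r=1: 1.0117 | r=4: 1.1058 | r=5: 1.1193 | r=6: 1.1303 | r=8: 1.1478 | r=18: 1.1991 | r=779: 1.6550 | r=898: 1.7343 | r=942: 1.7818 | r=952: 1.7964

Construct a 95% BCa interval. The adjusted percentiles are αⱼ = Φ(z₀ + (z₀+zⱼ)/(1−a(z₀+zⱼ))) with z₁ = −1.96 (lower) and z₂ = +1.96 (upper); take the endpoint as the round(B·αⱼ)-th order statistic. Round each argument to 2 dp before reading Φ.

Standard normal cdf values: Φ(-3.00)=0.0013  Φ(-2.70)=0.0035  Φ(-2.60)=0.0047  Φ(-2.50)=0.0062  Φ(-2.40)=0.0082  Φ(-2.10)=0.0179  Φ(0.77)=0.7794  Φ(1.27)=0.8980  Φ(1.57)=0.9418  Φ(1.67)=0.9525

Lower: z₀ + z₁ = -0.426 + (-1.960) = -2.386; 1 − a(z₀+z₁) = 1 − (0.062)(-2.386) = 1.1479; argument = -0.426 + (-2.386)/1.1479 = -2.5045 → -2.50.
α₁ = Φ(-2.50) = 0.0062; rank = round(1000 × 0.0062) = 6; θ*₍6₎ = 1.1303.
Upper: z₀ + z₂ = 1.534; 1 − a(z₀+z₂) = 0.9049; argument = 1.2692 → 1.27; α₂ = 0.8980; rank = 898; θ*₍898₎ = 1.7343.

(1.1303, 1.7343)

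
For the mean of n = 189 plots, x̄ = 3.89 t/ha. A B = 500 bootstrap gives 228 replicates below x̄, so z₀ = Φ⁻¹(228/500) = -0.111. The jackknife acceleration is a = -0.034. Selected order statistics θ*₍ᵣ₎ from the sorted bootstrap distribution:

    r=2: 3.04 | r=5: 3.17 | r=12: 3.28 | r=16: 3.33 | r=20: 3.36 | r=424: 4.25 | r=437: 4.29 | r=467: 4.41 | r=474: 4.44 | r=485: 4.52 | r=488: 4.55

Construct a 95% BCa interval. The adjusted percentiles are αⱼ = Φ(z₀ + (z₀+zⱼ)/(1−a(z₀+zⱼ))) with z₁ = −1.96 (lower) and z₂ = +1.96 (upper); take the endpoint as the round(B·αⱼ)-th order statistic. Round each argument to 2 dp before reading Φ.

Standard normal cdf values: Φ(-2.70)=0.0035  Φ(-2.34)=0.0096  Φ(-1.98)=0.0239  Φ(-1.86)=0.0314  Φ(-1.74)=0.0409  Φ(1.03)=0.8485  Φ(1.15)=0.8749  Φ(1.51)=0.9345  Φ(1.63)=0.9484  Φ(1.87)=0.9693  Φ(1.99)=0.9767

Lower: z₀ + z₁ = -0.111 + (-1.960) = -2.071; 1 − a(z₀+z₁) = 1 − (-0.034)(-2.071) = 0.9296; argument = -0.111 + (-2.071)/0.9296 = -2.3389 → -2.34.
α₁ = Φ(-2.34) = 0.0096; rank = round(500 × 0.0096) = 5; θ*₍5₎ = 3.17.
Upper: z₀ + z₂ = 1.849; 1 − a(z₀+z₂) = 1.0629; argument = 1.6286 → 1.63; α₂ = 0.9484; rank = 474; θ*₍474₎ = 4.44.

(3.17, 4.44)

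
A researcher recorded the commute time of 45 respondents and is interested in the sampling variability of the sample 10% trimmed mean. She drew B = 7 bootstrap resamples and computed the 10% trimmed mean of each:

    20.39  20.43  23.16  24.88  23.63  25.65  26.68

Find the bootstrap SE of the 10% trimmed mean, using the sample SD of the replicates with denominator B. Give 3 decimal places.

SE* = 2.263

Bootstrap SE is the standard deviation of the 7 replicate 10% trimmed means.
Mean of replicates: (20.39 + 20.43 + 23.16 + 24.88 + 23.63 + 25.65 + 26.68) / 7 = 164.8200 / 7 = 23.5457
Sum of squared deviations: (−3.1557)² + (−3.1157)² + (−0.3857)² + (+1.3343)² + (+0.0843)² + (+2.1043)² + (+3.1343)² = 35.8542
Variance = 35.8542 / 7 = 5.1220
SE* = √5.1220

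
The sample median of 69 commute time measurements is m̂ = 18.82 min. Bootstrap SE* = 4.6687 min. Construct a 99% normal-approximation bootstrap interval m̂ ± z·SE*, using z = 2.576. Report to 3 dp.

(6.793, 30.847)

Margin = 2.576 × 4.6687 = 12.0266
Interval: 18.82 ± 12.0266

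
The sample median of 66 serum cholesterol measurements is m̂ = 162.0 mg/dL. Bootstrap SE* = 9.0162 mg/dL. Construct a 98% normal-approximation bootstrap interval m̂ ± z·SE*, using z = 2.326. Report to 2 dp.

Margin = 2.326 × 9.0162 = 20.972
Interval: 162.0 ± 20.972

(141.03, 182.97)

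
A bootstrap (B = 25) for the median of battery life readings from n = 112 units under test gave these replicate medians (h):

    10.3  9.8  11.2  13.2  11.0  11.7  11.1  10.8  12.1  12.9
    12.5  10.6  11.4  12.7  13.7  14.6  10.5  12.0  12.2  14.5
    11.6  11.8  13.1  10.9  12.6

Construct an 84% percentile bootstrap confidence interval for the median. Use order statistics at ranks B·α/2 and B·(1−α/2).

Sorted replicates: 9.8, 10.3, 10.5, 10.6, 10.8, 10.9, 11.0, 11.1, 11.2, 11.4, 11.6, 11.7, 11.8, 12.0, 12.1, 12.2, 12.5, 12.6, 12.7, 12.9, 13.1, 13.2, 13.7, 14.5, 14.6
α = 0.16; lower rank = 25 × 0.080 = 2; upper rank = 25 × 0.920 = 23.
The 2nd smallest replicate is 10.3; the 23rd is 13.7.

(10.3, 13.7)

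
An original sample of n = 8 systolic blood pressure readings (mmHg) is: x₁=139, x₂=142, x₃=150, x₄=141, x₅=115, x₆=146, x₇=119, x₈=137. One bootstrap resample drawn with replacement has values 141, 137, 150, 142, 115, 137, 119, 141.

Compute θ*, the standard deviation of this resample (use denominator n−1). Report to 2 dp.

Mean = 135.2500; sum of squared deviations = 1009.5000
s² = 1009.5000 / 7 = 144.2143
s = √144.2143 = 12.01

θ* = 12.01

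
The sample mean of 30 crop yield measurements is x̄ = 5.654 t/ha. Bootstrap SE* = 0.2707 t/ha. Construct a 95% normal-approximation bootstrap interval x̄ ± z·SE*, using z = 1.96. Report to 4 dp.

(5.1234, 6.1846)

Margin = 1.96 × 0.2707 = 0.53057
Interval: 5.654 ± 0.53057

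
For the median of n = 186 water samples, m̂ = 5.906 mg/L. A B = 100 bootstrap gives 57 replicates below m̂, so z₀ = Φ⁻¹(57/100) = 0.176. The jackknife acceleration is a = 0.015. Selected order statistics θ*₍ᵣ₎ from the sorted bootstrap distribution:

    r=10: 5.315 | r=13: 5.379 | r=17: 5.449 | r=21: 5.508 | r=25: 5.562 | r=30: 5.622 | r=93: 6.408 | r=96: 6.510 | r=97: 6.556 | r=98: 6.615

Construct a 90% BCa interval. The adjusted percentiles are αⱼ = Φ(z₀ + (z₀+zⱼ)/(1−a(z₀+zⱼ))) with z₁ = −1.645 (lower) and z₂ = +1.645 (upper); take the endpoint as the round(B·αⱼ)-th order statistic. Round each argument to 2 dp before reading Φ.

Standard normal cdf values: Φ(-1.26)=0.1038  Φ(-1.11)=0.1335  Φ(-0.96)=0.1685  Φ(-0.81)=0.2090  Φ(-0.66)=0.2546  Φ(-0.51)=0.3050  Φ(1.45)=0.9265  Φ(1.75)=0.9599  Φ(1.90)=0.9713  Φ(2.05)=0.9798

Lower: z₀ + z₁ = 0.176 + (-1.645) = -1.469; 1 − a(z₀+z₁) = 1 − (0.015)(-1.469) = 1.0220; argument = 0.176 + (-1.469)/1.0220 = -1.2613 → -1.26.
α₁ = Φ(-1.26) = 0.1038; rank = round(100 × 0.1038) = 10; θ*₍10₎ = 5.315.
Upper: z₀ + z₂ = 1.821; 1 − a(z₀+z₂) = 0.9727; argument = 2.0481 → 2.05; α₂ = 0.9798; rank = 98; θ*₍98₎ = 6.615.

(5.315, 6.615)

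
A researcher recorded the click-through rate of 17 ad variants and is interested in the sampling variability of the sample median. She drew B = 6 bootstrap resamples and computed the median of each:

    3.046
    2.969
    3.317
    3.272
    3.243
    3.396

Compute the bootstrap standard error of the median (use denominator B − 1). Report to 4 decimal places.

Bootstrap SE is the standard deviation of the 6 replicate medians.
Mean of replicates: (3.046 + 2.969 + 3.317 + 3.272 + 3.243 + 3.396) / 6 = 19.24300 / 6 = 3.20717
Sum of squared deviations: (−0.16117)² + (−0.23817)² + (+0.10983)² + (+0.06483)² + (+0.03583)² + (+0.18883)² = 0.13591
Variance = 0.13591 / 5 = 0.02718
SE* = √0.02718

SE* = 0.1649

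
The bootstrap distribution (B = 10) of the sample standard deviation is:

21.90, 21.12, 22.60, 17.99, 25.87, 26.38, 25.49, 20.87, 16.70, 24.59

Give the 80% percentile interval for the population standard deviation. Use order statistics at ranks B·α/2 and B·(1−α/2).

Sorted replicates: 16.70, 17.99, 20.87, 21.12, 21.90, 22.60, 24.59, 25.49, 25.87, 26.38
α = 0.20; lower rank = 10 × 0.100 = 1; upper rank = 10 × 0.900 = 9.
The 1st smallest replicate is 16.70; the 9th is 25.87.

(16.70, 25.87)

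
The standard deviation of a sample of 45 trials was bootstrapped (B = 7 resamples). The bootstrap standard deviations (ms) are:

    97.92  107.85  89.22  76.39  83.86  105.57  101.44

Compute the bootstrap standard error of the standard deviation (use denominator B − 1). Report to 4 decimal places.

SE* = 11.7587

Bootstrap SE is the standard deviation of the 7 replicate standard deviations.
Mean of replicates: (97.92 + 107.85 + 89.22 + 76.39 + 83.86 + 105.57 + 101.44) / 7 = 662.25000 / 7 = 94.60714
Sum of squared deviations: (+3.31286)² + (+13.24286)² + (−5.38714)² + (−18.21714)² + (−10.74714)² + (+10.96286)² + (+6.83286)² = 829.60714
Variance = 829.60714 / 6 = 138.26786
SE* = √138.26786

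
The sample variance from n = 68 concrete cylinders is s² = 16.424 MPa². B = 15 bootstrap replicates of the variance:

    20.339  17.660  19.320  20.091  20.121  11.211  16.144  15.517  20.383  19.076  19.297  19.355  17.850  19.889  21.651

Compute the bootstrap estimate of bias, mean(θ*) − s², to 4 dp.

mean(θ*) = (20.339 + 17.660 + 19.320 + 20.091 + 20.121 + 11.211 + 16.144 + 15.517 + 20.383 + 19.076 + 19.297 + 19.355 + 17.850 + 19.889 + 21.651) / 15 = 18.52693
bias = 18.52693 − 16.424

bias = +2.1029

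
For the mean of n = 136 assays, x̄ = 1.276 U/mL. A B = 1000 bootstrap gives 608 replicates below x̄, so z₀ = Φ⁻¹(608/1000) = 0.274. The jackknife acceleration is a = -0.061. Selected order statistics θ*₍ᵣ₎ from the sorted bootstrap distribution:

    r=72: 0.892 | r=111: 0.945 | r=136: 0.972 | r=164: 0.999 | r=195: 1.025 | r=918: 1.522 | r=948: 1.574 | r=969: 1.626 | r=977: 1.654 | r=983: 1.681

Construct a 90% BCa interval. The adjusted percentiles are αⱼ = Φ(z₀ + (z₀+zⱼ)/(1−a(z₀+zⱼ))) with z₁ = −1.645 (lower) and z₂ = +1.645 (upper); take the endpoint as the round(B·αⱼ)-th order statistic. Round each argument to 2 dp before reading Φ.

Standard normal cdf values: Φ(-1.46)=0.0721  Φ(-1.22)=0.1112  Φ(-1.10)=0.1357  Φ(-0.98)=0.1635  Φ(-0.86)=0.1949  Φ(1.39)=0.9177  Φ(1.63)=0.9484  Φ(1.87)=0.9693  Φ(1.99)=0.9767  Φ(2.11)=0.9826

Lower: z₀ + z₁ = 0.274 + (-1.645) = -1.371; 1 − a(z₀+z₁) = 1 − (-0.061)(-1.371) = 0.9164; argument = 0.274 + (-1.371)/0.9164 = -1.2221 → -1.22.
α₁ = Φ(-1.22) = 0.1112; rank = round(1000 × 0.1112) = 111; θ*₍111₎ = 0.945.
Upper: z₀ + z₂ = 1.919; 1 − a(z₀+z₂) = 1.1171; argument = 1.9919 → 1.99; α₂ = 0.9767; rank = 977; θ*₍977₎ = 1.654.

(0.945, 1.654)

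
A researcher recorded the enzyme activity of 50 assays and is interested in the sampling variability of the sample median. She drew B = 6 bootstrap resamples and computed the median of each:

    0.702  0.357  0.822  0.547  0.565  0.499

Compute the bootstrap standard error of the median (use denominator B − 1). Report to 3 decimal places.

SE* = 0.162

Bootstrap SE is the standard deviation of the 6 replicate medians.
Mean of replicates: (0.702 + 0.357 + 0.822 + 0.547 + 0.565 + 0.499) / 6 = 3.4920 / 6 = 0.5820
Sum of squared deviations: (+0.1200)² + (−0.2250)² + (+0.2400)² + (−0.0350)² + (−0.0170)² + (−0.0830)² = 0.1310
Variance = 0.1310 / 5 = 0.0262
SE* = √0.0262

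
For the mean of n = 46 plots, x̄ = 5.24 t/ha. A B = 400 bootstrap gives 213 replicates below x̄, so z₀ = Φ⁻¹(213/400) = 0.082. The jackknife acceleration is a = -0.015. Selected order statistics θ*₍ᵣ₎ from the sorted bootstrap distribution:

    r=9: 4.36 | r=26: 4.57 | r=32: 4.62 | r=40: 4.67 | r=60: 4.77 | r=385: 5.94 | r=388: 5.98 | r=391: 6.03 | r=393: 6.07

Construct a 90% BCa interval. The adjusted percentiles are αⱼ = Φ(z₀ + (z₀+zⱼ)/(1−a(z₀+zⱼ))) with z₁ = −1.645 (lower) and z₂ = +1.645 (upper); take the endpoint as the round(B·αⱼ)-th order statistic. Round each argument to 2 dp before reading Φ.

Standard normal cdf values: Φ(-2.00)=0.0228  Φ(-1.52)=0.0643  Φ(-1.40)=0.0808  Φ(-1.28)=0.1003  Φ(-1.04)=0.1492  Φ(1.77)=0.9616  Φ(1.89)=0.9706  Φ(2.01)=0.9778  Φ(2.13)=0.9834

Lower: z₀ + z₁ = 0.082 + (-1.645) = -1.563; 1 − a(z₀+z₁) = 1 − (-0.015)(-1.563) = 0.9766; argument = 0.082 + (-1.563)/0.9766 = -1.5185 → -1.52.
α₁ = Φ(-1.52) = 0.0643; rank = round(400 × 0.0643) = 26; θ*₍26₎ = 4.57.
Upper: z₀ + z₂ = 1.727; 1 − a(z₀+z₂) = 1.0259; argument = 1.7654 → 1.77; α₂ = 0.9616; rank = 385; θ*₍385₎ = 5.94.

(4.57, 5.94)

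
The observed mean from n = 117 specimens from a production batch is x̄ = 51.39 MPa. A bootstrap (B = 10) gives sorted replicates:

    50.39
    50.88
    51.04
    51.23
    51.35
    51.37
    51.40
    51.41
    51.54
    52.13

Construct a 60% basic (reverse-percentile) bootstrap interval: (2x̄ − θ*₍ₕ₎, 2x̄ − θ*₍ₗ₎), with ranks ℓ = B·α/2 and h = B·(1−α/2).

Percentile endpoints at ranks 2 and 8: θ*₍2₎ = 50.88, θ*₍8₎ = 51.41.
Basic interval reflects these around x̄:
  lower = 2 × 51.39 − 51.41 = 51.37
  upper = 2 × 51.39 − 50.88 = 51.90

(51.37, 51.90)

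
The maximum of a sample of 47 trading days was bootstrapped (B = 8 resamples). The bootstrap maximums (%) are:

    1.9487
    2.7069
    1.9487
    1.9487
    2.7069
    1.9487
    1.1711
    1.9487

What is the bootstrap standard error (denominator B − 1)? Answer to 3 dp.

SE* = 0.491

Bootstrap SE is the standard deviation of the 8 replicate maximums.
Mean of replicates: (1.9487 + 2.7069 + 1.9487 + 1.9487 + 2.7069 + 1.9487 + 1.1711 + 1.9487) / 8 = 16.32840 / 8 = 2.04105
Sum of squared deviations: (−0.09235)² + (+0.66585)² + (−0.09235)² + (−0.09235)² + (+0.66585)² + (−0.09235)² + (−0.86995)² + (−0.09235)² = 1.68617
Variance = 1.68617 / 7 = 0.24088
SE* = √0.24088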